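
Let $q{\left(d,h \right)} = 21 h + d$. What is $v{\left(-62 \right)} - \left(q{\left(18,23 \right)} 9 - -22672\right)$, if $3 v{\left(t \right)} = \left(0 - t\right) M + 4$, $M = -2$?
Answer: $-27221$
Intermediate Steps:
$q{\left(d,h \right)} = d + 21 h$
$v{\left(t \right)} = \frac{4}{3} + \frac{2 t}{3}$ ($v{\left(t \right)} = \frac{\left(0 - t\right) \left(-2\right) + 4}{3} = \frac{- t \left(-2\right) + 4}{3} = \frac{2 t + 4}{3} = \frac{4 + 2 t}{3} = \frac{4}{3} + \frac{2 t}{3}$)
$v{\left(-62 \right)} - \left(q{\left(18,23 \right)} 9 - -22672\right) = \left(\frac{4}{3} + \frac{2}{3} \left(-62\right)\right) - \left(\left(18 + 21 \cdot 23\right) 9 - -22672\right) = \left(\frac{4}{3} - \frac{124}{3}\right) - \left(\left(18 + 483\right) 9 + 22672\right) = -40 - \left(501 \cdot 9 + 22672\right) = -40 - \left(4509 + 22672\right) = -40 - 27181 = -27221$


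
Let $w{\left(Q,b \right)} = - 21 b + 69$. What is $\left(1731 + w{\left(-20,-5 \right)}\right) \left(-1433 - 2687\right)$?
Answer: $-7848600$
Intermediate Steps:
$w{\left(Q,b \right)} = 69 - 21 b$
$\left(1731 + w{\left(-20,-5 \right)}\right) \left(-1433 - 2687\right) = \left(1731 + \left(69 - -105\right)\right) \left(-1433 - 2687\right) = \left(1731 + \left(69 + 105\right)\right) \left(-4120\right) = \left(1731 + 174\right) \left(-4120\right) = 1905 \left(-4120\right) = -7848600$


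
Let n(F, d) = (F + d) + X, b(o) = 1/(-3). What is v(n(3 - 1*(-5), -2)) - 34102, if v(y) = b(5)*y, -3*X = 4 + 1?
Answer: -306931/9 ≈ -34103.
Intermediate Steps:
X = -5/3 (X = -(4 + 1)/3 = -⅓*5 = -5/3 ≈ -1.6667)
b(o) = -⅓
n(F, d) = -5/3 + F + d (n(F, d) = (F + d) - 5/3 = -5/3 + F + d)
v(y) = -y/3
v(n(3 - 1*(-5), -2)) - 34102 = -(-5/3 + (3 - 1*(-5)) - 2)/3 - 34102 = -(-5/3 + (3 + 5) - 2)/3 - 34102 = -(-5/3 + 8 - 2)/3 - 34102 = -⅓*13/3 - 34102 = -13/9 - 34102 = -306931/9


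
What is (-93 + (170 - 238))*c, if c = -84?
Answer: 13524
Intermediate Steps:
(-93 + (170 - 238))*c = (-93 + (170 - 238))*(-84) = (-93 - 68)*(-84) = -161*(-84) = 13524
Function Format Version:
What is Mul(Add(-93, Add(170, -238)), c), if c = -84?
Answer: 13524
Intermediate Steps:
Mul(Add(-93, Add(170, -238)), c) = Mul(Add(-93, Add(170, -238)), -84) = Mul(Add(-93, -68), -84) = Mul(-161, -84) = 13524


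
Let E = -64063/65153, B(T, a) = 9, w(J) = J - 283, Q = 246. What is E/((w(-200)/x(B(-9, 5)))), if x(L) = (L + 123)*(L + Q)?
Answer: 65344260/953603 ≈ 68.524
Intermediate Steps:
w(J) = -283 + J
x(L) = (123 + L)*(246 + L) (x(L) = (L + 123)*(L + 246) = (123 + L)*(246 + L))
E = -64063/65153 (E = -64063*1/65153 = -64063/65153 ≈ -0.98327)
E/((w(-200)/x(B(-9, 5)))) = -64063*(30258 + 9**2 + 369*9)/(-283 - 200)/65153 = -64063/(65153*((-483/(30258 + 81 + 3321)))) = -64063/(65153*((-483/33660))) = -64063/(65153*((-483*1/33660))) = -64063/(65153*(-161/11220)) = -64063/65153*(-11220/161) = 65344260/953603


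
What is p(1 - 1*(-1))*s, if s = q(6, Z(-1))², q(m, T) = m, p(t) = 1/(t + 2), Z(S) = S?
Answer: 9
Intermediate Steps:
p(t) = 1/(2 + t)
s = 36 (s = 6² = 36)
p(1 - 1*(-1))*s = 36/(2 + (1 - 1*(-1))) = 36/(2 + (1 + 1)) = 36/(2 + 2) = 36/4 = (¼)*36 = 9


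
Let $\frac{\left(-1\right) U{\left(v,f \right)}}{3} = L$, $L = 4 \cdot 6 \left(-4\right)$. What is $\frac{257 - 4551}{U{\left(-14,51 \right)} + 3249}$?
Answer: $- \frac{4294}{3537} \approx -1.214$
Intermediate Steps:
$L = -96$ ($L = 24 \left(-4\right) = -96$)
$U{\left(v,f \right)} = 288$ ($U{\left(v,f \right)} = \left(-3\right) \left(-96\right) = 288$)
$\frac{257 - 4551}{U{\left(-14,51 \right)} + 3249} = \frac{257 - 4551}{288 + 3249} = - \frac{4294}{3537}$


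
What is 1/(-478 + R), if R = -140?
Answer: -1/618 ≈ -0.0016181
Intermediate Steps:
1/(-478 + R) = 1/(-478 - 140) = 1/(-618) = -1/618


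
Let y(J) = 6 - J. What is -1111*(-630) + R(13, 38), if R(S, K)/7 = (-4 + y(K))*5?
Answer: 698670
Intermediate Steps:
R(S, K) = 70 - 35*K (R(S, K) = 7*((-4 + (6 - K))*5) = 7*((2 - K)*5) = 7*(10 - 5*K) = 70 - 35*K)
-1111*(-630) + R(13, 38) = -1111*(-630) + (70 - 35*38) = 699930 + (70 - 1330) = 699930 - 1260 = 698670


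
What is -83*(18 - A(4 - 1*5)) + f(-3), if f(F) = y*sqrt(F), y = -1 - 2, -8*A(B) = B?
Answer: -11869/8 - 3*I*sqrt(3) ≈ -1483.6 - 5.1962*I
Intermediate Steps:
A(B) = -B/8
y = -3
f(F) = -3*sqrt(F)
-83*(18 - A(4 - 1*5)) + f(-3) = -83*(18 - (-1)*(4 - 1*5)/8) - 3*I*sqrt(3) = -83*(18 - (-1)*(4 - 5)/8) - 3*I*sqrt(3) = -83*(18 - (-1)*(-1)/8) - 3*I*sqrt(3) = -83*(18 - 1*1/8) - 3*I*sqrt(3) = -83*(18 - 1/8) - 3*I*sqrt(3) = -83*143/8 - 3*I*sqrt(3) = -11869/8 - 3*I*sqrt(3)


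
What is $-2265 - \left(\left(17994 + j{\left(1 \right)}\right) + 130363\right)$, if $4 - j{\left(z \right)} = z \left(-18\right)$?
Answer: $-150644$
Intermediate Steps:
$j{\left(z \right)} = 4 + 18 z$ ($j{\left(z \right)} = 4 - z \left(-18\right) = 4 - - 18 z = 4 + 18 z$)
$-2265 - \left(\left(17994 + j{\left(1 \right)}\right) + 130363\right) = -2265 - \left(\left(17994 + \left(4 + 18 \cdot 1\right)\right) + 130363\right) = -2265 - \left(\left(17994 + \left(4 + 18\right)\right) + 130363\right) = -2265 - \left(\left(17994 + 22\right) + 130363\right) = -2265 - \left(18016 + 130363\right) = -2265 - 148379 = -150644$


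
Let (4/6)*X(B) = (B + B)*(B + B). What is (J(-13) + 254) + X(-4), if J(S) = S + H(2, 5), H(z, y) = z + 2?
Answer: 341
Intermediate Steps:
H(z, y) = 2 + z
J(S) = 4 + S (J(S) = S + (2 + 2) = S + 4 = 4 + S)
X(B) = 6*B² (X(B) = 3*((B + B)*(B + B))/2 = 3*((2*B)*(2*B))/2 = 3*(4*B²)/2 = 6*B²)
(J(-13) + 254) + X(-4) = ((4 - 13) + 254) + 6*(-4)² = (-9 + 254) + 6*16 = 245 + 96 = 341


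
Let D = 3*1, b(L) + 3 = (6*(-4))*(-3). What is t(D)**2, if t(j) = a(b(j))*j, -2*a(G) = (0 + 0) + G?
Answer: 42849/4 ≈ 10712.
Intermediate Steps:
b(L) = 69 (b(L) = -3 + (6*(-4))*(-3) = -3 - 24*(-3) = -3 + 72 = 69)
a(G) = -G/2 (a(G) = -((0 + 0) + G)/2 = -(0 + G)/2 = -G/2)
D = 3
t(j) = -69*j/2 (t(j) = (-1/2*69)*j = -69*j/2)
t(D)**2 = (-69/2*3)**2 = (-207/2)**2 = 42849/4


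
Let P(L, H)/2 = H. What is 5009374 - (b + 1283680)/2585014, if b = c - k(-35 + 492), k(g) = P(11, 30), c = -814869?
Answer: 12949301452485/2585014 ≈ 5.0094e+6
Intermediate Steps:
P(L, H) = 2*H
k(g) = 60 (k(g) = 2*30 = 60)
b = -814929 (b = -814869 - 1*60 = -814869 - 60 = -814929)
5009374 - (b + 1283680)/2585014 = 5009374 - (-814929 + 1283680)/2585014 = 5009374 - 468751/2585014 = 12949301452485/2585014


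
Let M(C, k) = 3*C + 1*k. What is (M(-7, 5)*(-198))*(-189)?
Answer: -598752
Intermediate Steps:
M(C, k) = k + 3*C (M(C, k) = 3*C + k = k + 3*C)
(M(-7, 5)*(-198))*(-189) = ((5 + 3*(-7))*(-198))*(-189) = ((5 - 21)*(-198))*(-189) = -16*(-198)*(-189) = 3168*(-189) = -598752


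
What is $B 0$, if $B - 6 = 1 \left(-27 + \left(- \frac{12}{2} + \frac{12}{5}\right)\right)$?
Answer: $0$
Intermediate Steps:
$B = - \frac{123}{5}$ ($B = 6 + 1 \left(-27 + \left(- \frac{12}{2} + \frac{12}{5}\right)\right) = 6 + 1 \left(-27 + \left(\left(-12\right) \frac{1}{2} + 12 \cdot \frac{1}{5}\right)\right) = 6 + 1 \left(-27 + \left(-6 + \frac{12}{5}\right)\right) = 6 + 1 \left(-27 - \frac{18}{5}\right) = 6 + 1 \left(- \frac{153}{5}\right) = 6 - \frac{153}{5} = - \frac{123}{5} \approx -24.6$)
$B 0 = \left(- \frac{123}{5}\right) 0 = 0$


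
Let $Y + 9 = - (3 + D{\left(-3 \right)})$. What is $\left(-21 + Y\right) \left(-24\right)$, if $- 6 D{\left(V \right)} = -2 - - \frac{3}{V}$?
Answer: $804$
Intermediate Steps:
$D{\left(V \right)} = \frac{1}{3} - \frac{1}{2 V}$ ($D{\left(V \right)} = - \frac{-2 - - \frac{3}{V}}{6} = - \frac{-2 + \frac{3}{V}}{6} = \frac{1}{3} - \frac{1}{2 V}$)
$Y = - \frac{25}{2}$ ($Y = -9 - \left(3 + \frac{-3 + 2 \left(-3\right)}{6 \left(-3\right)}\right) = -9 - \left(3 + \frac{1}{6} \left(- \frac{1}{3}\right) \left(-3 - 6\right)\right) = -9 - \left(3 + \frac{1}{6} \left(- \frac{1}{3}\right) \left(-9\right)\right) = -9 - \left(3 + \frac{1}{2}\right) = -9 - \frac{7}{2} = - \frac{25}{2} \approx -12.5$)
$\left(-21 + Y\right) \left(-24\right) = \left(-21 - \frac{25}{2}\right) \left(-24\right) = \left(- \frac{67}{2}\right) \left(-24\right) = 804$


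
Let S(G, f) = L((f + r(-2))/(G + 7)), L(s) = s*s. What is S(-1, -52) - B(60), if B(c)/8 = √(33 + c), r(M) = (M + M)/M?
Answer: 625/9 - 8*√93 ≈ -7.7048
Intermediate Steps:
r(M) = 2 (r(M) = (2*M)/M = 2)
B(c) = 8*√(33 + c)
L(s) = s²
S(G, f) = (2 + f)²/(7 + G)² (S(G, f) = ((f + 2)/(G + 7))² = ((2 + f)/(7 + G))² = (2 + f)²/(7 + G)²)
S(-1, -52) - B(60) = (2 - 52)²/(7 - 1)² - 8*√(33 + 60) = (-50)²/6² - 8*√93 = 2500*(1/36) - 8*√93 = 625/9 - 8*√93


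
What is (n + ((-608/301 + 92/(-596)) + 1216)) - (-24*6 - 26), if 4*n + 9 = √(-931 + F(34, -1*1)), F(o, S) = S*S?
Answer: 247849155/179396 + I*√930/4 ≈ 1381.6 + 7.624*I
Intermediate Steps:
F(o, S) = S²
n = -9/4 + I*√930/4 (n = -9/4 + √(-931 + (-1*1)²)/4 = -9/4 + √(-931 + (-1)²)/4 = -9/4 + √(-931 + 1)/4 = -9/4 + √(-930)/4 = -9/4 + (I*√930)/4 = -9/4 + I*√930/4 ≈ -2.25 + 7.624*I)
(n + ((-608/301 + 92/(-596)) + 1216)) - (-24*6 - 26) = ((-9/4 + I*√930/4) + ((-608/301 + 92/(-596)) + 1216)) - (-24*6 - 26) = ((-9/4 + I*√930/4) + ((-608*1/301 + 92*(-1/596)) + 1216)) - (-144 - 26) = ((-9/4 + I*√930/4) + ((-608/301 - 23/149) + 1216)) - 1*(-170) = ((-9/4 + I*√930/4) + (-97515/44849 + 1216)) + 170 = ((-9/4 + I*√930/4) + 54438869/44849) + 170 = (217351835/179396 + I*√930/4) + 170 = 247849155/179396 + I*√930/4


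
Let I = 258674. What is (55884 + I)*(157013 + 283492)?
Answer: 138564371790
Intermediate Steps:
(55884 + I)*(157013 + 283492) = (55884 + 258674)*(157013 + 283492) = 314558*440505 = 138564371790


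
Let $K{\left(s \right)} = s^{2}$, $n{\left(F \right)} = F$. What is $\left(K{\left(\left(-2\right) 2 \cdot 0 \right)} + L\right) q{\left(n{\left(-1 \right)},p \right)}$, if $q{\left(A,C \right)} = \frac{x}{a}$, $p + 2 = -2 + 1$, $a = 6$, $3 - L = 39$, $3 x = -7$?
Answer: $14$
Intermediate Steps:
$x = - \frac{7}{3}$ ($x = \frac{1}{3} \left(-7\right) = - \frac{7}{3} \approx -2.3333$)
$L = -36$ ($L = 3 - 39 = -36$)
$p = -3$ ($p = -2 + \left(-2 + 1\right) = -2 - 1 = -3$)
$q{\left(A,C \right)} = - \frac{7}{18}$ ($q{\left(A,C \right)} = - \frac{7}{3 \cdot 6} = \left(- \frac{7}{3}\right) \frac{1}{6} = - \frac{7}{18}$)
$\left(K{\left(\left(-2\right) 2 \cdot 0 \right)} + L\right) q{\left(n{\left(-1 \right)},p \right)} = \left(\left(\left(-2\right) 2 \cdot 0\right)^{2} - 36\right) \left(- \frac{7}{18}\right) = \left(\left(\left(-4\right) 0\right)^{2} - 36\right) \left(- \frac{7}{18}\right) = \left(0^{2} - 36\right) \left(- \frac{7}{18}\right) = \left(0 - 36\right) \left(- \frac{7}{18}\right) = \left(-36\right) \left(- \frac{7}{18}\right) = 14$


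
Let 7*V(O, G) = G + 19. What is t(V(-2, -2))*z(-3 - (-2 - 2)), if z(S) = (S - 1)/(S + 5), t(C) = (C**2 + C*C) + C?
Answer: 0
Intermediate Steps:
V(O, G) = 19/7 + G/7 (V(O, G) = (G + 19)/7 = (19 + G)/7 = 19/7 + G/7)
t(C) = C + 2*C**2 (t(C) = (C**2 + C**2) + C = 2*C**2 + C = C + 2*C**2)
z(S) = (-1 + S)/(5 + S)
t(V(-2, -2))*z(-3 - (-2 - 2)) = ((19/7 + (1/7)*(-2))*(1 + 2*(19/7 + (1/7)*(-2))))*((-1 + (-3 - (-2 - 2)))/(5 + (-3 - (-2 - 2)))) = ((19/7 - 2/7)*(1 + 2*(19/7 - 2/7)))*((-1 + (-3 - 1*(-4)))/(5 + (-3 - 1*(-4)))) = (17*(1 + 2*(17/7))/7)*((-1 + (-3 + 4))/(5 + (-3 + 4))) = (17*(1 + 34/7)/7)*((-1 + 1)/(5 + 1)) = ((17/7)*(41/7))*(0/6) = 697*((1/6)*0)/49 = (697/49)*0 = 0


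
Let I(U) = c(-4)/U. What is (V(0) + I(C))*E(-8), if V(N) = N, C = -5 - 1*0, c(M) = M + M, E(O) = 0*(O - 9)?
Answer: 0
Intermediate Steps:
E(O) = 0 (E(O) = 0*(-9 + O) = 0)
c(M) = 2*M
C = -5 (C = -5 + 0 = -5)
I(U) = -8/U (I(U) = (2*(-4))/U = -8/U)
(V(0) + I(C))*E(-8) = (0 - 8/(-5))*0 = (0 - 8*(-⅕))*0 = (0 + 8/5)*0 = (8/5)*0 = 0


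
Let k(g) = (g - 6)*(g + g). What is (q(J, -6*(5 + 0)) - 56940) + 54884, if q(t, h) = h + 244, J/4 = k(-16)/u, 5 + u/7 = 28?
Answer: -1842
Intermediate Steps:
u = 161 (u = -35 + 7*28 = -35 + 196 = 161)
k(g) = 2*g*(-6 + g) (k(g) = (-6 + g)*(2*g) = 2*g*(-6 + g))
J = 2816/161 (J = 4*((2*(-16)*(-6 - 16))/161) = 4*((2*(-16)*(-22))*(1/161)) = 4*(704*(1/161)) = 4*(704/161) = 2816/161 ≈ 17.491)
q(t, h) = 244 + h
(q(J, -6*(5 + 0)) - 56940) + 54884 = ((244 - 6*(5 + 0)) - 56940) + 54884 = ((244 - 6*5) - 56940) + 54884 = ((244 - 30) - 56940) + 54884 = (214 - 56940) + 54884 = -56726 + 54884 = -1842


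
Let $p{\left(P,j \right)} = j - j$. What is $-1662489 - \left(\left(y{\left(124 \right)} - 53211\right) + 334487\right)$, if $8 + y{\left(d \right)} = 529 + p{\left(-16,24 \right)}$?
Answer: $-1944286$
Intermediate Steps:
$p{\left(P,j \right)} = 0$
$y{\left(d \right)} = 521$ ($y{\left(d \right)} = -8 + \left(529 + 0\right) = -8 + 529 = 521$)
$-1662489 - \left(\left(y{\left(124 \right)} - 53211\right) + 334487\right) = -1662489 - \left(\left(521 - 53211\right) + 334487\right) = -1662489 - \left(-52690 + 334487\right) = -1662489 - 281797 = -1944286$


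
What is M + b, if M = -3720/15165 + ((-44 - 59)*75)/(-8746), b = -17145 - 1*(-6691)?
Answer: -92430780557/8842206 ≈ -10453.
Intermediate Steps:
b = -10454 (b = -17145 + 6691 = -10454)
M = 5640967/8842206 (M = -3720*1/15165 - 103*75*(-1/8746) = -248/1011 - 7725*(-1/8746) = -248/1011 + 7725/8746 = 5640967/8842206 ≈ 0.63796)
M + b = 5640967/8842206 - 10454 = -92430780557/8842206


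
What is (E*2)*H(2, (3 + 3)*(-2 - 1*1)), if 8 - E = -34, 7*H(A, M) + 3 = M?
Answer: -252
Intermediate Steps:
H(A, M) = -3/7 + M/7
E = 42 (E = 8 - 1*(-34) = 8 + 34 = 42)
(E*2)*H(2, (3 + 3)*(-2 - 1*1)) = (42*2)*(-3/7 + ((3 + 3)*(-2 - 1*1))/7) = 84*(-3/7 + (6*(-2 - 1))/7) = 84*(-3/7 + (6*(-3))/7) = 84*(-3/7 + (1/7)*(-18)) = 84*(-3/7 - 18/7) = 84*(-3) = -252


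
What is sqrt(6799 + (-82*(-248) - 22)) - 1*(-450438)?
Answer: 450438 + sqrt(27113) ≈ 4.5060e+5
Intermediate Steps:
sqrt(6799 + (-82*(-248) - 22)) - 1*(-450438) = sqrt(6799 + (20336 - 22)) + 450438 = sqrt(6799 + 20314) + 450438 = sqrt(27113) + 450438 = 450438 + sqrt(27113)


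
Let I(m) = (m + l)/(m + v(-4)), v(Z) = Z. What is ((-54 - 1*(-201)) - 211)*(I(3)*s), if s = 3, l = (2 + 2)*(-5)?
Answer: -3264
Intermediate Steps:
l = -20 (l = 4*(-5) = -20)
I(m) = (-20 + m)/(-4 + m) (I(m) = (m - 20)/(m - 4) = (-20 + m)/(-4 + m))
((-54 - 1*(-201)) - 211)*(I(3)*s) = ((-54 - 1*(-201)) - 211)*(((-20 + 3)/(-4 + 3))*3) = ((-54 + 201) - 211)*((-17/(-1))*3) = (147 - 211)*(-1*(-17)*3) = -1088*3 = -64*51 = -3264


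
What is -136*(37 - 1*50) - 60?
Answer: 1708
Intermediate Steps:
-136*(37 - 1*50) - 60 = -136*(37 - 50) - 60 = -136*(-13) - 60 = 1768 - 60 = 1708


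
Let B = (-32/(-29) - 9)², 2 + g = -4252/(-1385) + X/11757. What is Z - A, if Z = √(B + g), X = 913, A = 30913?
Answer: -30913 + 16*√55315184898093105/472219905 ≈ -30905.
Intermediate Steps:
g = 18688379/16283445 (g = -2 + (-4252/(-1385) + 913/11757) = -2 + (-4252*(-1/1385) + 913*(1/11757)) = -2 + (4252/1385 + 913/11757) = -2 + 51255269/16283445 = 18688379/16283445 ≈ 1.1477)
B = 52441/841 (B = (-32*(-1/29) - 9)² = (32/29 - 9)² = (-229/29)² = 52441/841 ≈ 62.356)
Z = 16*√55315184898093105/472219905 (Z = √(52441/841 + 18688379/16283445) = √(869637065984/13694377245) = 16*√55315184898093105/472219905 ≈ 7.9689)
Z - A = 16*√55315184898093105/472219905 - 1*30913 = 16*√55315184898093105/472219905 - 30913 = -30913 + 16*√55315184898093105/472219905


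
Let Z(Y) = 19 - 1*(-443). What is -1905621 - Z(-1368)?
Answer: -1906083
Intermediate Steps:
Z(Y) = 462 (Z(Y) = 19 + 443 = 462)
-1905621 - Z(-1368) = -1905621 - 1*462 = -1905621 - 462 = -1906083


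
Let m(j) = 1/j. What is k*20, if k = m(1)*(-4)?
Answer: -80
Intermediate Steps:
k = -4 (k = -4/1 = 1*(-4) = -4)
k*20 = -4*20 = -80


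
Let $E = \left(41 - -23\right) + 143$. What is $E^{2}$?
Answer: $42849$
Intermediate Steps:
$E = 207$ ($E = \left(41 + 23\right) + 143 = 64 + 143 = 207$)
$E^{2} = 207^{2} = 42849$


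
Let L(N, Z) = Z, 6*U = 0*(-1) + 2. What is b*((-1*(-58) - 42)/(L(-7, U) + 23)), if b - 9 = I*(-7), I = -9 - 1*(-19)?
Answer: -1464/35 ≈ -41.829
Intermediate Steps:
U = ⅓ (U = (0*(-1) + 2)/6 = (0 + 2)/6 = (⅙)*2 = ⅓ ≈ 0.33333)
I = 10 (I = -9 + 19 = 10)
b = -61 (b = 9 + 10*(-7) = 9 - 70 = -61)
b*((-1*(-58) - 42)/(L(-7, U) + 23)) = -61*(-1*(-58) - 42)/(⅓ + 23) = -61*(58 - 42)/70/3 = -976*3/70 = -61*24/35 = -1464/35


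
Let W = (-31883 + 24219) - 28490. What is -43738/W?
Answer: 21869/18077 ≈ 1.2098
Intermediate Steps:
W = -36154 (W = -7664 - 28490 = -36154)
-43738/W = -43738/(-36154) = -43738*(-1/36154) = 21869/18077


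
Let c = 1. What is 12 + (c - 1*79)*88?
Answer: -6852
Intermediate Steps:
12 + (c - 1*79)*88 = 12 + (1 - 1*79)*88 = 12 + (1 - 79)*88 = 12 - 78*88 = 12 - 6864 = -6852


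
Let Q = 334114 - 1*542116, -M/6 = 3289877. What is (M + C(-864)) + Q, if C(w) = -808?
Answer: -19948072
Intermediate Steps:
M = -19739262 (M = -6*3289877 = -19739262)
Q = -208002 (Q = 334114 - 542116 = -208002)
(M + C(-864)) + Q = (-19739262 - 808) - 208002 = -19740070 - 208002 = -19948072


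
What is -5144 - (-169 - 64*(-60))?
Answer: -8815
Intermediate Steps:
-5144 - (-169 - 64*(-60)) = -5144 - (-169 + 3840) = -5144 - 1*3671 = -5144 - 3671 = -8815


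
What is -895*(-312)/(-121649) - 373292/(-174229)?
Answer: -26786012/175163501 ≈ -0.15292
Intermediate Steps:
-895*(-312)/(-121649) - 373292/(-174229) = 279240*(-1/121649) - 373292*(-1/174229) = -279240/121649 + 373292/174229 = -26786012/175163501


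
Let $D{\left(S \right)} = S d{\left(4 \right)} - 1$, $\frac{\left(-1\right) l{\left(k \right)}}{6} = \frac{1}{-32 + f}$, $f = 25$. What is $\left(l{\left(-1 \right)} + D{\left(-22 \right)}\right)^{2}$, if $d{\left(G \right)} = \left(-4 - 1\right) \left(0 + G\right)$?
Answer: $\frac{9480241}{49} \approx 1.9347 \cdot 10^{5}$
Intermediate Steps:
$l{\left(k \right)} = \frac{6}{7}$ ($l{\left(k \right)} = - \frac{6}{-32 + 25} = - \frac{6}{-7} = \left(-6\right) \left(- \frac{1}{7}\right) = \frac{6}{7}$)
$d{\left(G \right)} = - 5 G$
$D{\left(S \right)} = -1 - 20 S$ ($D{\left(S \right)} = S \left(\left(-5\right) 4\right) - 1 = S \left(-20\right) - 1 = - 20 S - 1 = -1 - 20 S$)
$\left(l{\left(-1 \right)} + D{\left(-22 \right)}\right)^{2} = \left(\frac{6}{7} - -439\right)^{2} = \left(\frac{6}{7} + \left(-1 + 440\right)\right)^{2} = \left(\frac{6}{7} + 439\right)^{2} = \left(\frac{3079}{7}\right)^{2} = \frac{9480241}{49}$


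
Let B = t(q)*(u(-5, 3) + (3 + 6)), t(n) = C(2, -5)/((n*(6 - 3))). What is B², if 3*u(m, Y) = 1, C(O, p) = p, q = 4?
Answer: 1225/81 ≈ 15.123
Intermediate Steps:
u(m, Y) = ⅓ (u(m, Y) = (⅓)*1 = ⅓)
t(n) = -5/(3*n) (t(n) = -5*1/(n*(6 - 3)) = -5*1/(3*n) = -5/(3*n))
B = -35/9 (B = (-5/3/4)*(⅓ + (3 + 6)) = (-5/3*¼)*(⅓ + 9) = -5/12*28/3 = -35/9 ≈ -3.8889)
B² = (-35/9)² = 1225/81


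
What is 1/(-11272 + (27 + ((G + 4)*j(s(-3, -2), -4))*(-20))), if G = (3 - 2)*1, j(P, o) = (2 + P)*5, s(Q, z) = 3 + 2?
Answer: -1/14745 ≈ -6.7820e-5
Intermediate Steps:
s(Q, z) = 5
j(P, o) = 10 + 5*P
G = 1 (G = 1*1 = 1)
1/(-11272 + (27 + ((G + 4)*j(s(-3, -2), -4))*(-20))) = 1/(-11272 + (27 + ((1 + 4)*(10 + 5*5))*(-20))) = 1/(-11272 + (27 + (5*(10 + 25))*(-20))) = 1/(-11272 + (27 + (5*35)*(-20))) = 1/(-11272 + (27 + 175*(-20))) = 1/(-11272 + (27 - 3500)) = 1/(-11272 - 3473) = 1/(-14745) = -1/14745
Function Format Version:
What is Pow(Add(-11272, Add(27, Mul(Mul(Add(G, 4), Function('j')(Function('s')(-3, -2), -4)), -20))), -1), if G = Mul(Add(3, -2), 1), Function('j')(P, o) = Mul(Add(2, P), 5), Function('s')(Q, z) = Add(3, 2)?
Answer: Rational(-1, 14745) ≈ -6.7820e-5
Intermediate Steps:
Function('s')(Q, z) = 5
Function('j')(P, o) = Add(10, Mul(5, P))
G = 1 (G = Mul(1, 1) = 1)
Pow(Add(-11272, Add(27, Mul(Mul(Add(G, 4), Function('j')(Function('s')(-3, -2), -4)), -20))), -1) = Pow(Add(-11272, Add(27, Mul(Mul(Add(1, 4), Add(10, Mul(5, 5))), -20))), -1) = Pow(Add(-11272, Add(27, Mul(Mul(5, Add(10, 25)), -20))), -1) = Pow(Add(-11272, Add(27, Mul(Mul(5, 35), -20))), -1) = Pow(Add(-11272, Add(27, Mul(175, -20))), -1) = Pow(Add(-11272, Add(27, -3500)), -1) = Pow(Add(-11272, -3473), -1) = Pow(-14745, -1) = Rational(-1, 14745)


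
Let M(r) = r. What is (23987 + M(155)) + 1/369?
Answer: 8908399/369 ≈ 24142.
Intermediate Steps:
(23987 + M(155)) + 1/369 = (23987 + 155) + 1/369 = 24142 + 1/369 = 8908399/369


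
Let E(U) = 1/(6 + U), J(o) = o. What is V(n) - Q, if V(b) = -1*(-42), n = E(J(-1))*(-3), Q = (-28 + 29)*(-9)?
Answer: 51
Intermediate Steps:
Q = -9 (Q = 1*(-9) = -9)
n = -⅗ (n = -3/(6 - 1) = -3/5 = (⅕)*(-3) = -⅗ ≈ -0.60000)
V(b) = 42
V(n) - Q = 42 - 1*(-9) = 42 + 9 = 51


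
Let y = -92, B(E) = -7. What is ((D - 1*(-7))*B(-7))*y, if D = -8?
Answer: -644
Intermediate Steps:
((D - 1*(-7))*B(-7))*y = ((-8 - 1*(-7))*(-7))*(-92) = ((-8 + 7)*(-7))*(-92) = -1*(-7)*(-92) = 7*(-92) = -644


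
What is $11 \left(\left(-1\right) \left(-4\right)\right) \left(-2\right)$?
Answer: $-88$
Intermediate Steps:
$11 \left(\left(-1\right) \left(-4\right)\right) \left(-2\right) = 11 \cdot 4 \left(-2\right) = 44 \left(-2\right) = -88$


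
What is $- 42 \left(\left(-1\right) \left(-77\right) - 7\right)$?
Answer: $-2940$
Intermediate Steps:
$- 42 \left(\left(-1\right) \left(-77\right) - 7\right) = - 42 \left(77 - 7\right) = \left(-42\right) 70 = -2940$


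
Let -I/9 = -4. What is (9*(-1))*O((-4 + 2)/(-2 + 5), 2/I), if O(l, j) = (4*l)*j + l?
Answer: 22/3 ≈ 7.3333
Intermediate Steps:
I = 36 (I = -9*(-4) = 36)
O(l, j) = l + 4*j*l (O(l, j) = 4*j*l + l = l + 4*j*l)
(9*(-1))*O((-4 + 2)/(-2 + 5), 2/I) = (9*(-1))*(((-4 + 2)/(-2 + 5))*(1 + 4*(2/36))) = -9*(-2/3)*(1 + 4*(2*(1/36))) = -9*(-2*⅓)*(1 + 4*(1/18)) = -(-6)*(1 + 2/9) = -(-6)*11/9 = -9*(-22/27) = 22/3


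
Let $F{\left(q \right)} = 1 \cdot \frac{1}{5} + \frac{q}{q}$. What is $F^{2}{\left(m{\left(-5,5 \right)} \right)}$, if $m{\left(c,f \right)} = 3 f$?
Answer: $\frac{36}{25} \approx 1.44$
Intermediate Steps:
$F{\left(q \right)} = \frac{6}{5}$ ($F{\left(q \right)} = 1 \cdot \frac{1}{5} + 1 = \frac{1}{5} + 1 = \frac{6}{5}$)
$F^{2}{\left(m{\left(-5,5 \right)} \right)} = \left(\frac{6}{5}\right)^{2} = \frac{36}{25}$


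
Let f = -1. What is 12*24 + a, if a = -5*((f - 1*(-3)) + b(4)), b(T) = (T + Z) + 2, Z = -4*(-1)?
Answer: 228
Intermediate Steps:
Z = 4
b(T) = 6 + T (b(T) = (T + 4) + 2 = (4 + T) + 2 = 6 + T)
a = -60 (a = -5*((-1 - 1*(-3)) + (6 + 4)) = -5*((-1 + 3) + 10) = -5*(2 + 10) = -5*12 = -60)
12*24 + a = 12*24 - 60 = 288 - 60 = 228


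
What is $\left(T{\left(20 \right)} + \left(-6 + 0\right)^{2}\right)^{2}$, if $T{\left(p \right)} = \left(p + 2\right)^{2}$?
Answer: $270400$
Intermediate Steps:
$T{\left(p \right)} = \left(2 + p\right)^{2}$
$\left(T{\left(20 \right)} + \left(-6 + 0\right)^{2}\right)^{2} = \left(\left(2 + 20\right)^{2} + \left(-6 + 0\right)^{2}\right)^{2} = \left(22^{2} + \left(-6\right)^{2}\right)^{2} = \left(484 + 36\right)^{2} = 520^{2} = 270400$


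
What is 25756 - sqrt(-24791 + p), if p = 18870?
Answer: 25756 - I*sqrt(5921) ≈ 25756.0 - 76.948*I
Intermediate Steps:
25756 - sqrt(-24791 + p) = 25756 - sqrt(-24791 + 18870) = 25756 - sqrt(-5921) = 25756 - I*sqrt(5921)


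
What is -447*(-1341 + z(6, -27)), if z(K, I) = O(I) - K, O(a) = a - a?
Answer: 602109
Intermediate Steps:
O(a) = 0
z(K, I) = -K (z(K, I) = 0 - K = -K)
-447*(-1341 + z(6, -27)) = -447*(-1341 - 1*6) = -447*(-1341 - 6) = -447*(-1347) = 602109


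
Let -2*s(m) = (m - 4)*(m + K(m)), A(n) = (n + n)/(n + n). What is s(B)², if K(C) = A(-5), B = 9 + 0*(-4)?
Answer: 625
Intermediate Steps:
A(n) = 1 (A(n) = (2*n)/((2*n)) = (2*n)*(1/(2*n)) = 1)
B = 9 (B = 9 + 0 = 9)
K(C) = 1
s(m) = -(1 + m)*(-4 + m)/2 (s(m) = -(m - 4)*(m + 1)/2 = -(-4 + m)*(1 + m)/2 = -(1 + m)*(-4 + m)/2)
s(B)² = (2 - ½*9² + (3/2)*9)² = (2 - ½*81 + 27/2)² = (2 - 81/2 + 27/2)² = (-25)² = 625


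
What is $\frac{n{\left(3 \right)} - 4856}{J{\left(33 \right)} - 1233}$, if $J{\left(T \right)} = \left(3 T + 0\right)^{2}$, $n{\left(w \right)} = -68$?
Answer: $- \frac{1231}{2142} \approx -0.5747$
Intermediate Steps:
$J{\left(T \right)} = 9 T^{2}$ ($J{\left(T \right)} = \left(3 T\right)^{2} = 9 T^{2}$)
$\frac{n{\left(3 \right)} - 4856}{J{\left(33 \right)} - 1233} = \frac{-68 - 4856}{9 \cdot 33^{2} - 1233} = - \frac{4924}{9 \cdot 1089 - 1233} = - \frac{4924}{9801 - 1233} = - \frac{4924}{8568} = \left(-4924\right) \frac{1}{8568} = - \frac{1231}{2142}$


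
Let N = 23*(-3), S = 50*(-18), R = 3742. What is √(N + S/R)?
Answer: I*√242386179/1871 ≈ 8.3211*I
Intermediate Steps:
S = -900
N = -69
√(N + S/R) = √(-69 - 900/3742) = √(-69 - 900*1/3742) = √(-69 - 450/1871) = √(-129549/1871) = I*√242386179/1871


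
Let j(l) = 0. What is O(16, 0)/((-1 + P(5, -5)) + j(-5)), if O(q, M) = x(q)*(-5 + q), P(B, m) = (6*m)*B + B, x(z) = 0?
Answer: 0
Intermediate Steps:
P(B, m) = B + 6*B*m (P(B, m) = 6*B*m + B = B + 6*B*m)
O(q, M) = 0 (O(q, M) = 0*(-5 + q) = 0)
O(16, 0)/((-1 + P(5, -5)) + j(-5)) = 0/((-1 + 5*(1 + 6*(-5))) + 0) = 0/((-1 + 5*(1 - 30)) + 0) = 0/((-1 + 5*(-29)) + 0) = 0/((-1 - 145) + 0) = 0/(-146 + 0) = 0/(-146) = 0*(-1/146) = 0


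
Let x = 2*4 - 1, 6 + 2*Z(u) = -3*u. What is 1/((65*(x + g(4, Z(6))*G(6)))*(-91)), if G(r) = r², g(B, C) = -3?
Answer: 1/597415 ≈ 1.6739e-6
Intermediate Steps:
Z(u) = -3 - 3*u/2 (Z(u) = -3 + (-3*u)/2 = -3 - 3*u/2)
x = 7 (x = 8 - 1 = 7)
1/((65*(x + g(4, Z(6))*G(6)))*(-91)) = 1/((65*(7 - 3*6²))*(-91)) = 1/((65*(7 - 3*36))*(-91)) = 1/((65*(7 - 108))*(-91)) = 1/((65*(-101))*(-91)) = 1/(-6565*(-91)) = 1/597415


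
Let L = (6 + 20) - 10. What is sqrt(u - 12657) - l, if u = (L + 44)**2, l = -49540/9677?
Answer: 49540/9677 + I*sqrt(9057) ≈ 5.1194 + 95.168*I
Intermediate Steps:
L = 16 (L = 26 - 10 = 16)
l = -49540/9677 (l = -49540*1/9677 = -49540/9677 ≈ -5.1194)
u = 3600 (u = (16 + 44)**2 = 60**2 = 3600)
sqrt(u - 12657) - l = sqrt(3600 - 12657) - 1*(-49540/9677) = sqrt(-9057) + 49540/9677 = I*sqrt(9057) + 49540/9677 = 49540/9677 + I*sqrt(9057)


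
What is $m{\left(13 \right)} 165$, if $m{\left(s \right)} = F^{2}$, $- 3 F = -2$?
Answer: $\frac{220}{3} \approx 73.333$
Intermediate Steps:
$F = \frac{2}{3}$ ($F = \left(- \frac{1}{3}\right) \left(-2\right) = \frac{2}{3} \approx 0.66667$)
$m{\left(s \right)} = \frac{4}{9}$ ($m{\left(s \right)} = \left(\frac{2}{3}\right)^{2} = \frac{4}{9}$)
$m{\left(13 \right)} 165 = \frac{4}{9} \cdot 165 = \frac{220}{3}$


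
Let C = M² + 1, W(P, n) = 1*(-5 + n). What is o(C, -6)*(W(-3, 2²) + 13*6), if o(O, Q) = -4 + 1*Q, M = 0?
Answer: -770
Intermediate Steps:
W(P, n) = -5 + n
C = 1 (C = 0² + 1 = 0 + 1 = 1)
o(O, Q) = -4 + Q
o(C, -6)*(W(-3, 2²) + 13*6) = (-4 - 6)*((-5 + 2²) + 13*6) = -10*((-5 + 4) + 78) = -10*(-1 + 78) = -10*77 = -770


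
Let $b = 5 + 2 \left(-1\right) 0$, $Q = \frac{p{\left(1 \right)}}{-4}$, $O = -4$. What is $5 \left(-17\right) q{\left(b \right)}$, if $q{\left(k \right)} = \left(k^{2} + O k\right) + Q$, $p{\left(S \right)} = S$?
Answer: $- \frac{1615}{4} \approx -403.75$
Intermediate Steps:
$Q = - \frac{1}{4}$ ($Q = 1 \frac{1}{-4} = 1 \left(- \frac{1}{4}\right) = - \frac{1}{4} \approx -0.25$)
$b = 5$ ($b = 5 - 0 = 5 + 0 = 5$)
$q{\left(k \right)} = - \frac{1}{4} + k^{2} - 4 k$ ($q{\left(k \right)} = \left(k^{2} - 4 k\right) - \frac{1}{4} = - \frac{1}{4} + k^{2} - 4 k$)
$5 \left(-17\right) q{\left(b \right)} = 5 \left(-17\right) \left(- \frac{1}{4} + 5^{2} - 20\right) = - 85 \left(- \frac{1}{4} + 25 - 20\right) = \left(-85\right) \frac{19}{4} = - \frac{1615}{4}$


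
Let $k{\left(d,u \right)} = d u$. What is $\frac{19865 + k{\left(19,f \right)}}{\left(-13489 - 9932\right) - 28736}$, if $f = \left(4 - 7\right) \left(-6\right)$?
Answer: $- \frac{20207}{52157} \approx -0.38743$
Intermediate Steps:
$f = 18$ ($f = \left(-3\right) \left(-6\right) = 18$)
$\frac{19865 + k{\left(19,f \right)}}{\left(-13489 - 9932\right) - 28736} = \frac{19865 + 19 \cdot 18}{\left(-13489 - 9932\right) - 28736} = \frac{19865 + 342}{\left(-13489 - 9932\right) - 28736} = \frac{20207}{-23421 - 28736} = \frac{20207}{-52157} = 20207 \left(- \frac{1}{52157}\right) = - \frac{20207}{52157}$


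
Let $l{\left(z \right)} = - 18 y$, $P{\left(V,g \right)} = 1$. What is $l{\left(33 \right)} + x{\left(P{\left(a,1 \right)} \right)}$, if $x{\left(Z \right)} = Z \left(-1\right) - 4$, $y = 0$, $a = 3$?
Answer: $-5$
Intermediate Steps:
$l{\left(z \right)} = 0$ ($l{\left(z \right)} = \left(-18\right) 0 = 0$)
$x{\left(Z \right)} = -4 - Z$ ($x{\left(Z \right)} = - Z - 4 = -4 - Z$)
$l{\left(33 \right)} + x{\left(P{\left(a,1 \right)} \right)} = 0 - 5 = -5$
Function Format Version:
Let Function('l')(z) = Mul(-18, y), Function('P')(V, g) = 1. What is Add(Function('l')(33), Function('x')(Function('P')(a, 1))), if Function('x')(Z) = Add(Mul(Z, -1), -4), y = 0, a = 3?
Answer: -5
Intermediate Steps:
Function('l')(z) = 0 (Function('l')(z) = Mul(-18, 0) = 0)
Function('x')(Z) = Add(-4, Mul(-1, Z)) (Function('x')(Z) = Add(Mul(-1, Z), -4) = Add(-4, Mul(-1, Z)))
Add(Function('l')(33), Function('x')(Function('P')(a, 1))) = Add(0, Add(-4, Mul(-1, 1))) = Add(0, Add(-4, -1)) = Add(0, -5) = -5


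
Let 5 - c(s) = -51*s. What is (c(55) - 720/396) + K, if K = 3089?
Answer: 64869/11 ≈ 5897.2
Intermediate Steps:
c(s) = 5 + 51*s (c(s) = 5 - (-51)*s = 5 + 51*s)
(c(55) - 720/396) + K = ((5 + 51*55) - 720/396) + 3089 = ((5 + 2805) - 720*1/396) + 3089 = (2810 - 20/11) + 3089 = 30890/11 + 3089 = 64869/11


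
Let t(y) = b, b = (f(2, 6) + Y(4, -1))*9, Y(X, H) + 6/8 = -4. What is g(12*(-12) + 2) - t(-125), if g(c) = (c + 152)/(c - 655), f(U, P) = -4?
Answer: 251015/3188 ≈ 78.737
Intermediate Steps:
Y(X, H) = -19/4 (Y(X, H) = -¾ - 4 = -19/4)
b = -315/4 (b = (-4 - 19/4)*9 = -35/4*9 = -315/4 ≈ -78.750)
g(c) = (152 + c)/(-655 + c)
t(y) = -315/4
g(12*(-12) + 2) - t(-125) = (152 + (12*(-12) + 2))/(-655 + (12*(-12) + 2)) - 1*(-315/4) = (152 + (-144 + 2))/(-655 + (-144 + 2)) + 315/4 = (152 - 142)/(-655 - 142) + 315/4 = 10/(-797) + 315/4 = -1/797*10 + 315/4 = -10/797 + 315/4 = 251015/3188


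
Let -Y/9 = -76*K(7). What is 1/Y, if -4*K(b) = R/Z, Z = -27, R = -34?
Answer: -3/646 ≈ -0.0046440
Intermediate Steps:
K(b) = -17/54 (K(b) = -(-17)/(2*(-27)) = -(-17)*(-1)/(2*27) = -¼*34/27 = -17/54)
Y = -646/3 (Y = -(-684)*(-17)/54 = -9*646/27 = -646/3 ≈ -215.33)
1/Y = 1/(-646/3) = -3/646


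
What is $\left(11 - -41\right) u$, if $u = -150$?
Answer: $-7800$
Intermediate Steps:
$\left(11 - -41\right) u = \left(11 - -41\right) \left(-150\right) = \left(11 + 41\right) \left(-150\right) = 52 \left(-150\right) = -7800$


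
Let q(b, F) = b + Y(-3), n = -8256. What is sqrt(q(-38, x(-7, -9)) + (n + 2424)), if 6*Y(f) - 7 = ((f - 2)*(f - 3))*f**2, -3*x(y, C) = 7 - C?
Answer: I*sqrt(209658)/6 ≈ 76.314*I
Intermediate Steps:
x(y, C) = -7/3 + C/3 (x(y, C) = -(7 - C)/3 = -7/3 + C/3)
Y(f) = 7/6 + f**2*(-3 + f)*(-2 + f)/6 (Y(f) = 7/6 + (((f - 2)*(f - 3))*f**2)/6 = 7/6 + (((-2 + f)*(-3 + f))*f**2)/6 = 7/6 + (((-3 + f)*(-2 + f))*f**2)/6 = 7/6 + (f**2*(-3 + f)*(-2 + f))/6 = 7/6 + f**2*(-3 + f)*(-2 + f)/6)
q(b, F) = 277/6 + b (q(b, F) = b + (7/6 + (-3)**2 - 5/6*(-3)**3 + (1/6)*(-3)**4) = b + (7/6 + 9 - 5/6*(-27) + (1/6)*81) = b + (7/6 + 9 + 45/2 + 27/2) = b + 277/6 = 277/6 + b)
sqrt(q(-38, x(-7, -9)) + (n + 2424)) = sqrt((277/6 - 38) + (-8256 + 2424)) = sqrt(49/6 - 5832) = sqrt(-34943/6) = I*sqrt(209658)/6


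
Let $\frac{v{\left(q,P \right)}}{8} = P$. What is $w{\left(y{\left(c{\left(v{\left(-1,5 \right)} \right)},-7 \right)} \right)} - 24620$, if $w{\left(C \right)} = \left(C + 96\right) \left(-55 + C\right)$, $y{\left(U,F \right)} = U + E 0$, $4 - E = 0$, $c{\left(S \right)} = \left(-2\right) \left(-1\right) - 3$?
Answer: $-29940$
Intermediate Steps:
$v{\left(q,P \right)} = 8 P$
$c{\left(S \right)} = -1$ ($c{\left(S \right)} = 2 - 3 = -1$)
$E = 4$ ($E = 4 - 0 = 4 + 0 = 4$)
$y{\left(U,F \right)} = U$ ($y{\left(U,F \right)} = U + 4 \cdot 0 = U + 0 = U$)
$w{\left(C \right)} = \left(-55 + C\right) \left(96 + C\right)$ ($w{\left(C \right)} = \left(96 + C\right) \left(-55 + C\right) = \left(-55 + C\right) \left(96 + C\right)$)
$w{\left(y{\left(c{\left(v{\left(-1,5 \right)} \right)},-7 \right)} \right)} - 24620 = \left(-5280 + \left(-1\right)^{2} + 41 \left(-1\right)\right) - 24620 = \left(-5280 + 1 - 41\right) - 24620 = -5320 - 24620 = -29940$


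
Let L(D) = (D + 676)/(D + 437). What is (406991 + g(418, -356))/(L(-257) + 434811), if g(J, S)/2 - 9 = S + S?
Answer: 73005300/78266399 ≈ 0.93278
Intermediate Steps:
L(D) = (676 + D)/(437 + D)
g(J, S) = 18 + 4*S (g(J, S) = 18 + 2*(S + S) = 18 + 2*(2*S) = 18 + 4*S)
(406991 + g(418, -356))/(L(-257) + 434811) = (406991 + (18 + 4*(-356)))/((676 - 257)/(437 - 257) + 434811) = (406991 + (18 - 1424))/(419/180 + 434811) = (406991 - 1406)/((1/180)*419 + 434811) = 405585/(419/180 + 434811) = 405585/(78266399/180) = 405585*(180/78266399) = 73005300/78266399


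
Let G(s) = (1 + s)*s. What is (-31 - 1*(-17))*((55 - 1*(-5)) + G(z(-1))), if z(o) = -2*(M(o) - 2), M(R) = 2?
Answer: -840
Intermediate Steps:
z(o) = 0 (z(o) = -2*(2 - 2) = -2*0 = 0)
G(s) = s*(1 + s)
(-31 - 1*(-17))*((55 - 1*(-5)) + G(z(-1))) = (-31 - 1*(-17))*((55 - 1*(-5)) + 0*(1 + 0)) = (-31 + 17)*((55 + 5) + 0*1) = -14*(60 + 0) = -14*60 = -840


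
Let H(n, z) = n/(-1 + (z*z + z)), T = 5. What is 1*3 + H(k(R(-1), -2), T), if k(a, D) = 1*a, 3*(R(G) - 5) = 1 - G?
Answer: 278/87 ≈ 3.1954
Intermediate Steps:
R(G) = 16/3 - G/3 (R(G) = 5 + (1 - G)/3 = 5 + (⅓ - G/3) = 16/3 - G/3)
k(a, D) = a
H(n, z) = n/(-1 + z + z²) (H(n, z) = n/(-1 + (z² + z)) = n/(-1 + (z + z²)) = n/(-1 + z + z²))
1*3 + H(k(R(-1), -2), T) = 1*3 + (16/3 - ⅓*(-1))/(-1 + 5 + 5²) = 3 + (16/3 + ⅓)/(-1 + 5 + 25) = 3 + (17/3)/29 = 3 + (17/3)*(1/29) = 3 + 17/87 = 278/87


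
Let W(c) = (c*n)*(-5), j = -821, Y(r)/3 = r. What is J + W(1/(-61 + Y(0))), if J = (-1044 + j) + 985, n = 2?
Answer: -53670/61 ≈ -879.84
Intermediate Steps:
Y(r) = 3*r
W(c) = -10*c (W(c) = (c*2)*(-5) = (2*c)*(-5) = -10*c)
J = -880 (J = (-1044 - 821) + 985 = -1865 + 985 = -880)
J + W(1/(-61 + Y(0))) = -880 - 10/(-61 + 3*0) = -880 - 10/(-61 + 0) = -880 - 10/(-61) = -880 - 10*(-1/61) = -880 + 10/61 = -53670/61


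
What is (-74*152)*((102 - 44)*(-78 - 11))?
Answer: 58062176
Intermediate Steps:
(-74*152)*((102 - 44)*(-78 - 11)) = -652384*(-89) = -11248*(-5162) = 58062176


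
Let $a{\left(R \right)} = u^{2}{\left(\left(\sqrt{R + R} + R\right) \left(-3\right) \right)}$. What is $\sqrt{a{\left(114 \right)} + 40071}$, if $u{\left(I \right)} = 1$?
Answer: $2 \sqrt{10018} \approx 200.18$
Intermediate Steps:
$a{\left(R \right)} = 1$ ($a{\left(R \right)} = 1^{2} = 1$)
$\sqrt{a{\left(114 \right)} + 40071} = \sqrt{1 + 40071} = \sqrt{40072} = 2 \sqrt{10018}$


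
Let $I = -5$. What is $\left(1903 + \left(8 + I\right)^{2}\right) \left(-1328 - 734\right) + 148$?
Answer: $-3942396$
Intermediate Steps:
$\left(1903 + \left(8 + I\right)^{2}\right) \left(-1328 - 734\right) + 148 = \left(1903 + \left(8 - 5\right)^{2}\right) \left(-1328 - 734\right) + 148 = \left(1903 + 3^{2}\right) \left(-2062\right) + 148 = \left(1903 + 9\right) \left(-2062\right) + 148 = 1912 \left(-2062\right) + 148 = -3942544 + 148 = -3942396$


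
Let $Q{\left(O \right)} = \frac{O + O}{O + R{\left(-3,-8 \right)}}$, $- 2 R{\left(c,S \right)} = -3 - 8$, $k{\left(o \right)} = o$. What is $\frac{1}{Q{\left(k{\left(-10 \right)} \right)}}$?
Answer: $\frac{9}{40} \approx 0.225$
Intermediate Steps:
$R{\left(c,S \right)} = \frac{11}{2}$ ($R{\left(c,S \right)} = - \frac{-3 - 8}{2} = \left(- \frac{1}{2}\right) \left(-11\right) = \frac{11}{2}$)
$Q{\left(O \right)} = \frac{2 O}{\frac{11}{2} + O}$ ($Q{\left(O \right)} = \frac{O + O}{O + \frac{11}{2}} = \frac{2 O}{\frac{11}{2} + O}$)
$\frac{1}{Q{\left(k{\left(-10 \right)} \right)}} = \frac{1}{4 \left(-10\right) \frac{1}{11 + 2 \left(-10\right)}} = \frac{1}{4 \left(-10\right) \frac{1}{11 - 20}} = \frac{1}{4 \left(-10\right) \frac{1}{-9}} = \frac{1}{4 \left(-10\right) \left(- \frac{1}{9}\right)} = \frac{1}{\frac{40}{9}} = \frac{9}{40}$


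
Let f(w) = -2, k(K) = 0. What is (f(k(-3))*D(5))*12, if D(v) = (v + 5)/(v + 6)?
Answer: -240/11 ≈ -21.818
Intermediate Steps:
D(v) = (5 + v)/(6 + v)
(f(k(-3))*D(5))*12 = -2*(5 + 5)/(6 + 5)*12 = -2*10/11*12 = -20/11*12 = -240/11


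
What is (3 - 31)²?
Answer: 784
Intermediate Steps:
(3 - 31)² = (-28)² = 784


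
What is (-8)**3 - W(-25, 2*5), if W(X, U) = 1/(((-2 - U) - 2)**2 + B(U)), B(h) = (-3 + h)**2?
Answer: -125441/245 ≈ -512.00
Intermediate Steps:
W(X, U) = 1/((-4 - U)**2 + (-3 + U)**2) (W(X, U) = 1/(((-2 - U) - 2)**2 + (-3 + U)**2) = 1/((-4 - U)**2 + (-3 + U)**2))
(-8)**3 - W(-25, 2*5) = (-8)**3 - 1/((-3 + 2*5)**2 + (4 + 2*5)**2) = -512 - 1/((-3 + 10)**2 + (4 + 10)**2) = -512 - 1/(7**2 + 14**2) = -512 - 1/(49 + 196) = -512 - 1/245 = -125441/245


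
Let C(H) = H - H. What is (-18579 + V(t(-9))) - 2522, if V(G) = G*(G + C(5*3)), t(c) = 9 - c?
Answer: -20777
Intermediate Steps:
C(H) = 0
V(G) = G² (V(G) = G*(G + 0) = G*G = G²)
(-18579 + V(t(-9))) - 2522 = (-18579 + (9 - 1*(-9))²) - 2522 = (-18579 + (9 + 9)²) - 2522 = (-18579 + 18²) - 2522 = (-18579 + 324) - 2522 = -18255 - 2522 = -20777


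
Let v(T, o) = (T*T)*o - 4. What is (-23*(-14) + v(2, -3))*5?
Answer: 1530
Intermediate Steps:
v(T, o) = -4 + o*T² (v(T, o) = T²*o - 4 = o*T² - 4 = -4 + o*T²)
(-23*(-14) + v(2, -3))*5 = (-23*(-14) + (-4 - 3*2²))*5 = (322 + (-4 - 3*4))*5 = (322 + (-4 - 12))*5 = (322 - 16)*5 = 306*5 = 1530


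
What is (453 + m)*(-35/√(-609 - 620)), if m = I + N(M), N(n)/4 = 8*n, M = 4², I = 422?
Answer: 48545*I*√1229/1229 ≈ 1384.7*I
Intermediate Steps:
M = 16
N(n) = 32*n (N(n) = 4*(8*n) = 32*n)
m = 934 (m = 422 + 32*16 = 422 + 512 = 934)
(453 + m)*(-35/√(-609 - 620)) = (453 + 934)*(-35/√(-609 - 620)) = 1387*(-35*(-I*√1229/1229)) = 1387*(-(-35)*I*√1229/1229) = 1387*(35*I*√1229/1229) = 48545*I*√1229/1229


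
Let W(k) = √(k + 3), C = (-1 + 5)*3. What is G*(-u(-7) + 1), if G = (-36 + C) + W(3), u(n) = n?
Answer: -192 + 8*√6 ≈ -172.40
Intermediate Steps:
C = 12 (C = 4*3 = 12)
W(k) = √(3 + k)
G = -24 + √6 (G = (-36 + 12) + √(3 + 3) = -24 + √6 ≈ -21.551)
G*(-u(-7) + 1) = (-24 + √6)*(-1*(-7) + 1) = (-24 + √6)*(7 + 1) = (-24 + √6)*8 = -192 + 8*√6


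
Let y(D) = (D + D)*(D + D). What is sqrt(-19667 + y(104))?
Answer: sqrt(23597) ≈ 153.61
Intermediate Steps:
y(D) = 4*D**2 (y(D) = (2*D)*(2*D) = 4*D**2)
sqrt(-19667 + y(104)) = sqrt(-19667 + 4*104**2) = sqrt(-19667 + 4*10816) = sqrt(-19667 + 43264) = sqrt(23597)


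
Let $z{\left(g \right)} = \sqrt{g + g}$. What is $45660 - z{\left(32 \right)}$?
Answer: $45652$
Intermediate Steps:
$z{\left(g \right)} = \sqrt{2} \sqrt{g}$ ($z{\left(g \right)} = \sqrt{2 g} = \sqrt{2} \sqrt{g}$)
$45660 - z{\left(32 \right)} = 45660 - \sqrt{2} \sqrt{32} = 45660 - \sqrt{2} \cdot 4 \sqrt{2} = 45660 - 8 = 45652$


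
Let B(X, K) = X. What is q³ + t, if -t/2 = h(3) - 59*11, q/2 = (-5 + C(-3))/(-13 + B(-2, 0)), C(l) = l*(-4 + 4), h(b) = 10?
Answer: 34514/27 ≈ 1278.3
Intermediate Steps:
C(l) = 0 (C(l) = l*0 = 0)
q = ⅔ (q = 2*((-5 + 0)/(-13 - 2)) = 2*(-5/(-15)) = 2*(-5*(-1/15)) = 2*(⅓) = ⅔ ≈ 0.66667)
t = 1278 (t = -2*(10 - 59*11) = -2*(10 - 649) = -2*(-639) = 1278)
q³ + t = (⅔)³ + 1278 = 8/27 + 1278 = 34514/27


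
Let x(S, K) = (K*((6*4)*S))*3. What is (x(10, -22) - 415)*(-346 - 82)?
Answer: 6957140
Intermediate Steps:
x(S, K) = 72*K*S (x(S, K) = (K*(24*S))*3 = (24*K*S)*3 = 72*K*S)
(x(10, -22) - 415)*(-346 - 82) = (72*(-22)*10 - 415)*(-346 - 82) = (-15840 - 415)*(-428) = -16255*(-428) = 6957140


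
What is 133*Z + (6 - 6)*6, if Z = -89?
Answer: -11837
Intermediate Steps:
133*Z + (6 - 6)*6 = 133*(-89) + (6 - 6)*6 = -11837 + 0*6 = -11837 + 0 = -11837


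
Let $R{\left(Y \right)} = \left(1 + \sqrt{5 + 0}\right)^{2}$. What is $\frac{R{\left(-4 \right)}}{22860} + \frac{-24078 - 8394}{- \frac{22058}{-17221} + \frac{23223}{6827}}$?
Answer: $- \frac{1322298733534381}{190677770790} + \frac{\sqrt{5}}{11430} \approx -6934.7$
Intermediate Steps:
$R{\left(Y \right)} = \left(1 + \sqrt{5}\right)^{2}$
$\frac{R{\left(-4 \right)}}{22860} + \frac{-24078 - 8394}{- \frac{22058}{-17221} + \frac{23223}{6827}} = \frac{\left(1 + \sqrt{5}\right)^{2}}{22860} + \frac{-24078 - 8394}{- \frac{22058}{-17221} + \frac{23223}{6827}} = \left(1 + \sqrt{5}\right)^{2} \cdot \frac{1}{22860} + \frac{-24078 - 8394}{\left(-22058\right) \left(- \frac{1}{17221}\right) + 23223 \cdot \frac{1}{6827}} = \frac{\left(1 + \sqrt{5}\right)^{2}}{22860} - \frac{32472}{\frac{22058}{17221} + \frac{23223}{6827}} = \frac{\left(1 + \sqrt{5}\right)^{2}}{22860} - \frac{32472}{\frac{550513249}{117567767}} = \frac{\left(1 + \sqrt{5}\right)^{2}}{22860} - \frac{347060048184}{50046659} = - \frac{347060048184}{50046659} + \frac{\left(1 + \sqrt{5}\right)^{2}}{22860}$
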